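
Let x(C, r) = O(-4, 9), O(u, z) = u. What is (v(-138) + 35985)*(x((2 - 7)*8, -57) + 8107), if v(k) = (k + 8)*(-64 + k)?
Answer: 504371235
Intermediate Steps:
x(C, r) = -4
v(k) = (-64 + k)*(8 + k) (v(k) = (8 + k)*(-64 + k) = (-64 + k)*(8 + k))
(v(-138) + 35985)*(x((2 - 7)*8, -57) + 8107) = ((-512 + (-138)² - 56*(-138)) + 35985)*(-4 + 8107) = ((-512 + 19044 + 7728) + 35985)*8103 = (26260 + 35985)*8103 = 62245*8103 = 504371235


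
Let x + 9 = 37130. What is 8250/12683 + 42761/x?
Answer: 77144183/42800513 ≈ 1.8024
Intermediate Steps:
x = 37121 (x = -9 + 37130 = 37121)
8250/12683 + 42761/x = 8250/12683 + 42761/37121 = 8250*(1/12683) + 42761*(1/37121) = 750/1153 + 42761/37121 = 77144183/42800513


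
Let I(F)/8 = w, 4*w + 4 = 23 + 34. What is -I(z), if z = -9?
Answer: -106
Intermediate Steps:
w = 53/4 (w = -1 + (23 + 34)/4 = -1 + (¼)*57 = -1 + 57/4 = 53/4 ≈ 13.250)
I(F) = 106 (I(F) = 8*(53/4) = 106)
-I(z) = -1*106 = -106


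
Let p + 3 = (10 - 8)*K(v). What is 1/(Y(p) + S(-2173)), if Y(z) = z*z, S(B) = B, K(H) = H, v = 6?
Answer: -1/2092 ≈ -0.00047801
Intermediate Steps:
p = 9 (p = -3 + (10 - 8)*6 = -3 + 2*6 = -3 + 12 = 9)
Y(z) = z**2
1/(Y(p) + S(-2173)) = 1/(9**2 - 2173) = 1/(81 - 2173) = 1/(-2092) = -1/2092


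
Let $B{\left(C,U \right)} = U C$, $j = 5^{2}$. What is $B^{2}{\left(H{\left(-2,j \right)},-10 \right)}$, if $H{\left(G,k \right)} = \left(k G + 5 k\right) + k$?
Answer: $1000000$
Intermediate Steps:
$j = 25$
$H{\left(G,k \right)} = 6 k + G k$ ($H{\left(G,k \right)} = \left(G k + 5 k\right) + k = \left(5 k + G k\right) + k = 6 k + G k$)
$B{\left(C,U \right)} = C U$
$B^{2}{\left(H{\left(-2,j \right)},-10 \right)} = \left(25 \left(6 - 2\right) \left(-10\right)\right)^{2} = \left(25 \cdot 4 \left(-10\right)\right)^{2} = \left(100 \left(-10\right)\right)^{2} = \left(-1000\right)^{2} = 1000000$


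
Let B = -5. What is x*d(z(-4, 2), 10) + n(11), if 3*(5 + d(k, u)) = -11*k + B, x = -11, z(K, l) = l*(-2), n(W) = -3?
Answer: -91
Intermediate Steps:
z(K, l) = -2*l
d(k, u) = -20/3 - 11*k/3 (d(k, u) = -5 + (-11*k - 5)/3 = -5 + (-5 - 11*k)/3 = -5 + (-5/3 - 11*k/3) = -20/3 - 11*k/3)
x*d(z(-4, 2), 10) + n(11) = -11*(-20/3 - (-22)*2/3) - 3 = -11*(-20/3 - 11/3*(-4)) - 3 = -11*(-20/3 + 44/3) - 3 = -11*8 - 3 = -88 - 3 = -91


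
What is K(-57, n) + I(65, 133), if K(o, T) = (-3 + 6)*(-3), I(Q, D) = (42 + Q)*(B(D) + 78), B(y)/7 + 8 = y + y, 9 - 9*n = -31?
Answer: 201579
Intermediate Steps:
n = 40/9 (n = 1 - ⅑*(-31) = 1 + 31/9 = 40/9 ≈ 4.4444)
B(y) = -56 + 14*y (B(y) = -56 + 7*(y + y) = -56 + 7*(2*y) = -56 + 14*y)
I(Q, D) = (22 + 14*D)*(42 + Q) (I(Q, D) = (42 + Q)*((-56 + 14*D) + 78) = (42 + Q)*(22 + 14*D) = (22 + 14*D)*(42 + Q))
K(o, T) = -9 (K(o, T) = 3*(-3) = -9)
K(-57, n) + I(65, 133) = -9 + (924 + 22*65 + 588*133 + 14*133*65) = -9 + (924 + 1430 + 78204 + 121030) = -9 + 201588 = 201579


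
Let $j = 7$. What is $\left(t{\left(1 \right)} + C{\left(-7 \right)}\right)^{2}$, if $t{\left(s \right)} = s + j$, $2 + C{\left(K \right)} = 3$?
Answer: $81$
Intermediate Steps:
$C{\left(K \right)} = 1$ ($C{\left(K \right)} = -2 + 3 = 1$)
$t{\left(s \right)} = 7 + s$ ($t{\left(s \right)} = s + 7 = 7 + s$)
$\left(t{\left(1 \right)} + C{\left(-7 \right)}\right)^{2} = \left(\left(7 + 1\right) + 1\right)^{2} = \left(8 + 1\right)^{2} = 9^{2} = 81$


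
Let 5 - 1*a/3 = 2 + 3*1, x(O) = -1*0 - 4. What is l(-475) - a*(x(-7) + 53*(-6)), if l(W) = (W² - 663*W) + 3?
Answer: 540553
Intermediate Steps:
x(O) = -4 (x(O) = 0 - 4 = -4)
l(W) = 3 + W² - 663*W
a = 0 (a = 15 - 3*(2 + 3*1) = 15 - 3*(2 + 3) = 15 - 3*5 = 15 - 15 = 0)
l(-475) - a*(x(-7) + 53*(-6)) = (3 + (-475)² - 663*(-475)) - 0*(-4 + 53*(-6)) = (3 + 225625 + 314925) - 0*(-4 - 318) = 540553 - 0*(-322) = 540553 - 1*0 = 540553 + 0 = 540553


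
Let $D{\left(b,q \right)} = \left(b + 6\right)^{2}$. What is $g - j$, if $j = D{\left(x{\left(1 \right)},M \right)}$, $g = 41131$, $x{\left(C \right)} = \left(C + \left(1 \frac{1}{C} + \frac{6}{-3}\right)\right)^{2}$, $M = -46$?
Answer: $41095$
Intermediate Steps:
$x{\left(C \right)} = \left(-2 + C + \frac{1}{C}\right)^{2}$ ($x{\left(C \right)} = \left(C + \left(\frac{1}{C} + 6 \left(- \frac{1}{3}\right)\right)\right)^{2} = \left(C - \left(2 - \frac{1}{C}\right)\right)^{2} = \left(-2 + C + \frac{1}{C}\right)^{2}$)
$D{\left(b,q \right)} = \left(6 + b\right)^{2}$
$j = 36$ ($j = \left(6 + 1^{-2} \left(1 + 1^{2} - 2\right)^{2}\right)^{2} = \left(6 + 1 \left(1 + 1 - 2\right)^{2}\right)^{2} = \left(6 + 1 \cdot 0^{2}\right)^{2} = \left(6 + 1 \cdot 0\right)^{2} = \left(6 + 0\right)^{2} = 6^{2} = 36$)
$g - j = 41131 - 36 = 41095$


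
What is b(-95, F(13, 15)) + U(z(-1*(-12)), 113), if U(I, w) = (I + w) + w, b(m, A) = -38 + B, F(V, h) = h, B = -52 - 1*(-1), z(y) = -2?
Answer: 135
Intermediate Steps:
B = -51 (B = -52 + 1 = -51)
b(m, A) = -89 (b(m, A) = -38 - 51 = -89)
U(I, w) = I + 2*w
b(-95, F(13, 15)) + U(z(-1*(-12)), 113) = -89 + (-2 + 2*113) = -89 + (-2 + 226) = -89 + 224 = 135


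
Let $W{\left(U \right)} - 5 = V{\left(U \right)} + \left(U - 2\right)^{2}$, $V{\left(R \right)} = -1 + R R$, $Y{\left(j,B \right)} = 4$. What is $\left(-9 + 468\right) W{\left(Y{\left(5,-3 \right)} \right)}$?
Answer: $11016$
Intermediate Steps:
$V{\left(R \right)} = -1 + R^{2}$
$W{\left(U \right)} = 4 + U^{2} + \left(-2 + U\right)^{2}$ ($W{\left(U \right)} = 5 + \left(\left(-1 + U^{2}\right) + \left(U - 2\right)^{2}\right) = 5 + \left(\left(-1 + U^{2}\right) + \left(-2 + U\right)^{2}\right) = 5 + \left(-1 + U^{2} + \left(-2 + U\right)^{2}\right) = 4 + U^{2} + \left(-2 + U\right)^{2}$)
$\left(-9 + 468\right) W{\left(Y{\left(5,-3 \right)} \right)} = \left(-9 + 468\right) \left(4 + 4^{2} + \left(-2 + 4\right)^{2}\right) = 459 \left(4 + 16 + 2^{2}\right) = 459 \left(4 + 16 + 4\right) = 459 \cdot 24 = 11016$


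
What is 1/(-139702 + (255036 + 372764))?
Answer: 1/488098 ≈ 2.0488e-6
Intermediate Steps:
1/(-139702 + (255036 + 372764)) = 1/(-139702 + 627800) = 1/488098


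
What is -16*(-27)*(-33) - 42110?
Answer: -56366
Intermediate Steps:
-16*(-27)*(-33) - 42110 = 432*(-33) - 42110 = -14256 - 42110 = -56366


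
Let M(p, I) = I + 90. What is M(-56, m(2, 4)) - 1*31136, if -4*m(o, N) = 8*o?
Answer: -31050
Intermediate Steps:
m(o, N) = -2*o
M(p, I) = 90 + I
M(-56, m(2, 4)) - 1*31136 = (90 - 2*2) - 1*31136 = (90 - 4) - 31136 = 86 - 31136 = -31050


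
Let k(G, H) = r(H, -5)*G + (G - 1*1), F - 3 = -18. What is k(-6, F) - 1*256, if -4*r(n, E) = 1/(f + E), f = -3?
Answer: -4211/16 ≈ -263.19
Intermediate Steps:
F = -15 (F = 3 - 18 = -15)
r(n, E) = -1/(4*(-3 + E))
k(G, H) = -1 + 33*G/32 (k(G, H) = (-1/(-12 + 4*(-5)))*G + (G - 1*1) = (-1/(-12 - 20))*G + (G - 1) = (-1/(-32))*G + (-1 + G) = (-1*(-1/32))*G + (-1 + G) = G/32 + (-1 + G) = -1 + 33*G/32)
k(-6, F) - 1*256 = (-1 + (33/32)*(-6)) - 1*256 = (-1 - 99/16) - 256 = -115/16 - 256 = -4211/16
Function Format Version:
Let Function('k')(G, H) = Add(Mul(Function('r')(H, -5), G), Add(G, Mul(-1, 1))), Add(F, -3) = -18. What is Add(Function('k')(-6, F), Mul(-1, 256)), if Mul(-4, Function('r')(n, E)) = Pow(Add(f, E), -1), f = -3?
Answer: Rational(-4211, 16) ≈ -263.19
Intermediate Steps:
F = -15 (F = Add(3, -18) = -15)
Function('r')(n, E) = Mul(Rational(-1, 4), Pow(Add(-3, E), -1))
Function('k')(G, H) = Add(-1, Mul(Rational(33, 32), G)) (Function('k')(G, H) = Add(Mul(Mul(-1, Pow(Add(-12, Mul(4, -5)), -1)), G), Add(G, Mul(-1, 1))) = Add(Mul(Mul(-1, Pow(Add(-12, -20), -1)), G), Add(G, -1)) = Add(Mul(Mul(-1, Pow(-32, -1)), G), Add(-1, G)) = Add(Mul(Mul(-1, Rational(-1, 32)), G), Add(-1, G)) = Add(Mul(Rational(1, 32), G), Add(-1, G)) = Add(-1, Mul(Rational(33, 32), G)))
Add(Function('k')(-6, F), Mul(-1, 256)) = Add(Add(-1, Mul(Rational(33, 32), -6)), Mul(-1, 256)) = Add(Add(-1, Rational(-99, 16)), -256) = Add(Rational(-115, 16), -256) = Rational(-4211, 16)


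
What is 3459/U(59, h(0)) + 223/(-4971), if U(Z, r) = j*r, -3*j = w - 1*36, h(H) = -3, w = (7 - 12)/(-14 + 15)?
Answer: -17203832/203811 ≈ -84.411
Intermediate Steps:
w = -5 (w = -5/1 = -5*1 = -5)
j = 41/3 (j = -(-5 - 1*36)/3 = -(-5 - 36)/3 = -⅓*(-41) = 41/3 ≈ 13.667)
U(Z, r) = 41*r/3
3459/U(59, h(0)) + 223/(-4971) = 3459/(((41/3)*(-3))) + 223/(-4971) = 3459/(-41) + 223*(-1/4971) = 3459*(-1/41) - 223/4971 = -3459/41 - 223/4971 = -17203832/203811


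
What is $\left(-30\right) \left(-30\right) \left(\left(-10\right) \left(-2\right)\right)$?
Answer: $18000$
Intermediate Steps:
$\left(-30\right) \left(-30\right) \left(\left(-10\right) \left(-2\right)\right) = 900 \cdot 20 = 18000$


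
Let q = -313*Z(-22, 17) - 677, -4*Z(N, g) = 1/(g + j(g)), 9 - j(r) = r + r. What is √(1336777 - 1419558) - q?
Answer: 21977/32 + I*√82781 ≈ 686.78 + 287.72*I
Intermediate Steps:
j(r) = 9 - 2*r (j(r) = 9 - (r + r) = 9 - 2*r)
Z(N, g) = -1/(4*(9 - g)) (Z(N, g) = -1/(4*(g + (9 - 2*g))) = -1/(4*(9 - g)))
q = -21977/32 (q = -313/(4*(-9 + 17)) - 677 = -313/(4*8) - 677 = -313*1/32 - 677 = -313/32 - 677 = -21977/32 ≈ -686.78)
√(1336777 - 1419558) - q = √(1336777 - 1419558) - 1*(-21977/32) = √(-82781) + 21977/32 = I*√82781 + 21977/32 = 21977/32 + I*√82781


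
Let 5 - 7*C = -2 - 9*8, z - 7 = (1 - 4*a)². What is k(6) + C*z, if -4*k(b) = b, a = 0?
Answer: 1243/14 ≈ 88.786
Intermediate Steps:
k(b) = -b/4
z = 8 (z = 7 + (1 - 4*0)² = 7 + (1 + 0)² = 7 + 1² = 7 + 1 = 8)
C = 79/7 (C = 5/7 - (-2 - 9*8)/7 = 5/7 - (-2 - 72)/7 = 5/7 - ⅐*(-74) = 5/7 + 74/7 = 79/7 ≈ 11.286)
k(6) + C*z = -¼*6 + (79/7)*8 = -3/2 + 632/7 = 1243/14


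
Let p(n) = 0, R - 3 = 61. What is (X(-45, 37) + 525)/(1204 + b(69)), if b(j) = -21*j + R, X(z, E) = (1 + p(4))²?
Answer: -526/181 ≈ -2.9061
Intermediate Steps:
R = 64 (R = 3 + 61 = 64)
X(z, E) = 1 (X(z, E) = (1 + 0)² = 1² = 1)
b(j) = 64 - 21*j (b(j) = -21*j + 64 = 64 - 21*j)
(X(-45, 37) + 525)/(1204 + b(69)) = (1 + 525)/(1204 + (64 - 21*69)) = 526/(1204 + (64 - 1449)) = 526/(1204 - 1385) = 526/(-181) = 526*(-1/181) = -526/181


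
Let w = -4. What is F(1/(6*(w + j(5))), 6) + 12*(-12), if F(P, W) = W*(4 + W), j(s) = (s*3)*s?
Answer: -84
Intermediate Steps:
j(s) = 3*s² (j(s) = (3*s)*s = 3*s²)
F(1/(6*(w + j(5))), 6) + 12*(-12) = 6*(4 + 6) + 12*(-12) = 6*10 - 144 = 60 - 144 = -84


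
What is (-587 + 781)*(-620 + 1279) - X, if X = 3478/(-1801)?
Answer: 230254124/1801 ≈ 1.2785e+5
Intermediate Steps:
X = -3478/1801 (X = 3478*(-1/1801) = -3478/1801 ≈ -1.9311)
(-587 + 781)*(-620 + 1279) - X = (-587 + 781)*(-620 + 1279) - 1*(-3478/1801) = 194*659 + 3478/1801 = 127846 + 3478/1801 = 230254124/1801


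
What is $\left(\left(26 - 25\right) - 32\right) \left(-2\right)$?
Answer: $62$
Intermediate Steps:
$\left(\left(26 - 25\right) - 32\right) \left(-2\right) = \left(1 - 32\right) \left(-2\right) = \left(-31\right) \left(-2\right) = 62$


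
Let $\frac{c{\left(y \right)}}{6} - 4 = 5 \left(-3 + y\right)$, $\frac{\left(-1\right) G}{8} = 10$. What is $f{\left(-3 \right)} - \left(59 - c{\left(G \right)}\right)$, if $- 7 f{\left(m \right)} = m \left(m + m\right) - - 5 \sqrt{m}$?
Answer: $- \frac{17693}{7} - \frac{5 i \sqrt{3}}{7} \approx -2527.6 - 1.2372 i$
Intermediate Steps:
$G = -80$ ($G = \left(-8\right) 10 = -80$)
$c{\left(y \right)} = -66 + 30 y$ ($c{\left(y \right)} = 24 + 6 \cdot 5 \left(-3 + y\right) = 24 + 6 \left(-15 + 5 y\right) = 24 + \left(-90 + 30 y\right) = -66 + 30 y$)
$f{\left(m \right)} = - \frac{5 \sqrt{m}}{7} - \frac{2 m^{2}}{7}$ ($f{\left(m \right)} = - \frac{m \left(m + m\right) - - 5 \sqrt{m}}{7} = - \frac{m 2 m + 5 \sqrt{m}}{7} = - \frac{2 m^{2} + 5 \sqrt{m}}{7} = - \frac{5 \sqrt{m}}{7} - \frac{2 m^{2}}{7}$)
$f{\left(-3 \right)} - \left(59 - c{\left(G \right)}\right) = \left(- \frac{5 \sqrt{-3}}{7} - \frac{2 \left(-3\right)^{2}}{7}\right) - \left(59 - \left(-66 + 30 \left(-80\right)\right)\right) = \left(- \frac{5 i \sqrt{3}}{7} - \frac{18}{7}\right) - \left(59 - \left(-66 - 2400\right)\right) = \left(- \frac{5 i \sqrt{3}}{7} - \frac{18}{7}\right) - \left(59 - -2466\right) = \left(- \frac{18}{7} - \frac{5 i \sqrt{3}}{7}\right) - \left(59 + 2466\right) = \left(- \frac{18}{7} - \frac{5 i \sqrt{3}}{7}\right) - 2525 = - \frac{17693}{7} - \frac{5 i \sqrt{3}}{7}$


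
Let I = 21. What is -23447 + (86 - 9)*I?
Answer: -21830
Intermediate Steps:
-23447 + (86 - 9)*I = -23447 + (86 - 9)*21 = -23447 + 77*21 = -23447 + 1617 = -21830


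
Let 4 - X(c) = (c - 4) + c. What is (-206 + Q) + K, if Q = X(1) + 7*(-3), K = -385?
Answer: -606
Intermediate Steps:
X(c) = 8 - 2*c (X(c) = 4 - ((c - 4) + c) = 4 - ((-4 + c) + c) = 4 - (-4 + 2*c) = 4 + (4 - 2*c) = 8 - 2*c)
Q = -15 (Q = (8 - 2*1) + 7*(-3) = (8 - 2) - 21 = 6 - 21 = -15)
(-206 + Q) + K = (-206 - 15) - 385 = -221 - 385 = -606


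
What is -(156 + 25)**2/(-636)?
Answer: 32761/636 ≈ 51.511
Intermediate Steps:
-(156 + 25)**2/(-636) = -181**2*(-1)/636 = -32761*(-1)/636 = -1*(-32761/636) = 32761/636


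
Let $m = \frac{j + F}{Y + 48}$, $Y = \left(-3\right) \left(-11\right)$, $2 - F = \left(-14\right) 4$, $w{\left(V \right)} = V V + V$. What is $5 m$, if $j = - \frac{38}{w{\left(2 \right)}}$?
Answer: $\frac{775}{243} \approx 3.1893$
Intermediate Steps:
$w{\left(V \right)} = V + V^{2}$ ($w{\left(V \right)} = V^{2} + V = V + V^{2}$)
$F = 58$ ($F = 2 - \left(-14\right) 4 = 2 - -56 = 2 + 56 = 58$)
$Y = 33$
$j = - \frac{19}{3}$ ($j = - \frac{38}{2 \left(1 + 2\right)} = - \frac{38}{2 \cdot 3} = - \frac{38}{6} = \left(-38\right) \frac{1}{6} = - \frac{19}{3} \approx -6.3333$)
$m = \frac{155}{243}$ ($m = \frac{- \frac{19}{3} + 58}{33 + 48} = \frac{155}{3 \cdot 81} = \frac{155}{3} \cdot \frac{1}{81} = \frac{155}{243} \approx 0.63786$)
$5 m = 5 \cdot \frac{155}{243} = \frac{775}{243}$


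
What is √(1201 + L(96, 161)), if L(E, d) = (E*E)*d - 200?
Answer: √1484777 ≈ 1218.5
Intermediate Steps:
L(E, d) = -200 + d*E² (L(E, d) = E²*d - 200 = d*E² - 200 = -200 + d*E²)
√(1201 + L(96, 161)) = √(1201 + (-200 + 161*96²)) = √(1201 + (-200 + 161*9216)) = √(1201 + (-200 + 1483776)) = √(1201 + 1483576) = √1484777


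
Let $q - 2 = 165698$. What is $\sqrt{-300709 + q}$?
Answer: $3 i \sqrt{15001} \approx 367.44 i$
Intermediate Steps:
$q = 165700$ ($q = 2 + 165698 = 165700$)
$\sqrt{-300709 + q} = \sqrt{-300709 + 165700} = \sqrt{-135009} = 3 i \sqrt{15001}$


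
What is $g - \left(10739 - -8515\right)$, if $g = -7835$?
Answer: $-27089$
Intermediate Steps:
$g - \left(10739 - -8515\right) = -7835 - \left(10739 - -8515\right) = -7835 - \left(10739 + 8515\right) = -7835 - 19254 = -27089$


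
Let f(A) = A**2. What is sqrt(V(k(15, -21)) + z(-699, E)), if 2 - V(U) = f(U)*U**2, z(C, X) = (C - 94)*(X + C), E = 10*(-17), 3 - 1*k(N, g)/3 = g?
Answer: I*sqrt(26184737) ≈ 5117.1*I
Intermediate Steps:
k(N, g) = 9 - 3*g
E = -170
z(C, X) = (-94 + C)*(C + X)
V(U) = 2 - U**4 (V(U) = 2 - U**2*U**2 = 2 - U**4)
sqrt(V(k(15, -21)) + z(-699, E)) = sqrt((2 - (9 - 3*(-21))**4) + ((-699)**2 - 94*(-699) - 94*(-170) - 699*(-170))) = sqrt((2 - (9 + 63)**4) + (488601 + 65706 + 15980 + 118830)) = sqrt((2 - 1*72**4) + 689117) = sqrt((2 - 1*26873856) + 689117) = sqrt((2 - 26873856) + 689117) = sqrt(-26873854 + 689117) = sqrt(-26184737) = I*sqrt(26184737)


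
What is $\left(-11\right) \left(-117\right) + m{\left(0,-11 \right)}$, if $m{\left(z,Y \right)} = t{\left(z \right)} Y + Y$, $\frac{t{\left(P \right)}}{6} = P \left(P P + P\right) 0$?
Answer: $1276$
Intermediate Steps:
$t{\left(P \right)} = 0$ ($t{\left(P \right)} = 6 P \left(P P + P\right) 0 = 6 P \left(P^{2} + P\right) 0 = 6 P \left(P + P^{2}\right) 0 = 6 \cdot 0 = 0$)
$m{\left(z,Y \right)} = Y$ ($m{\left(z,Y \right)} = 0 Y + Y = 0 + Y = Y$)
$\left(-11\right) \left(-117\right) + m{\left(0,-11 \right)} = \left(-11\right) \left(-117\right) - 11 = 1287 - 11 = 1276$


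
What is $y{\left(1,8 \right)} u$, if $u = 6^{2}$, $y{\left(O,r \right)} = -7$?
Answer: $-252$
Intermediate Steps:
$u = 36$
$y{\left(1,8 \right)} u = \left(-7\right) 36 = -252$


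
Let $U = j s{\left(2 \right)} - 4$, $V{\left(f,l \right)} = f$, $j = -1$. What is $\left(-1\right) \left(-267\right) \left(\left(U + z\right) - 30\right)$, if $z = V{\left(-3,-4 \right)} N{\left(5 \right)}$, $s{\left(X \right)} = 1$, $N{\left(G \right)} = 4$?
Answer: $-12549$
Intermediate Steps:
$z = -12$ ($z = \left(-3\right) 4 = -12$)
$U = -5$ ($U = \left(-1\right) 1 - 4 = -1 - 4 = -5$)
$\left(-1\right) \left(-267\right) \left(\left(U + z\right) - 30\right) = \left(-1\right) \left(-267\right) \left(\left(-5 - 12\right) - 30\right) = 267 \left(-17 - 30\right) = 267 \left(-47\right) = -12549$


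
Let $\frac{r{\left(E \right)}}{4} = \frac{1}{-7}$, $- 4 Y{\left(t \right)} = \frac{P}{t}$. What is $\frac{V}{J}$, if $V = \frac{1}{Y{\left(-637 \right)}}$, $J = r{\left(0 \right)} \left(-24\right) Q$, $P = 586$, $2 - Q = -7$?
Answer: $\frac{4459}{126576} \approx 0.035228$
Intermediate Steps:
$Q = 9$ ($Q = 2 - -7 = 2 + 7 = 9$)
$Y{\left(t \right)} = - \frac{293}{2 t}$ ($Y{\left(t \right)} = - \frac{586 \frac{1}{t}}{4} = - \frac{293}{2 t}$)
$r{\left(E \right)} = - \frac{4}{7}$ ($r{\left(E \right)} = \frac{4}{-7} = 4 \left(- \frac{1}{7}\right) = - \frac{4}{7}$)
$J = \frac{864}{7}$ ($J = \left(- \frac{4}{7}\right) \left(-24\right) 9 = \frac{96}{7} \cdot 9 = \frac{864}{7} \approx 123.43$)
$V = \frac{1274}{293}$ ($V = \frac{1}{\left(- \frac{293}{2}\right) \frac{1}{-637}} = \frac{1}{\left(- \frac{293}{2}\right) \left(- \frac{1}{637}\right)} = \frac{1}{\frac{293}{1274}} = \frac{1274}{293} \approx 4.3481$)
$\frac{V}{J} = \frac{1274}{293 \cdot \frac{864}{7}} = \frac{1274}{293} \cdot \frac{7}{864} = \frac{4459}{126576}$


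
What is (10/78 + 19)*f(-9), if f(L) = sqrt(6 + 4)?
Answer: 746*sqrt(10)/39 ≈ 60.489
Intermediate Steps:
f(L) = sqrt(10)
(10/78 + 19)*f(-9) = (10/78 + 19)*sqrt(10) = (10*(1/78) + 19)*sqrt(10) = (5/39 + 19)*sqrt(10) = 746*sqrt(10)/39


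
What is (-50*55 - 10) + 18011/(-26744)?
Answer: -73831451/26744 ≈ -2760.7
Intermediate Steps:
(-50*55 - 10) + 18011/(-26744) = (-2750 - 10) + 18011*(-1/26744) = -2760 - 18011/26744 = -73831451/26744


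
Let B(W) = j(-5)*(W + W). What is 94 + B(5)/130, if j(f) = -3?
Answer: 1219/13 ≈ 93.769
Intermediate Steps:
B(W) = -6*W (B(W) = -3*(W + W) = -6*W)
94 + B(5)/130 = 94 + (-6*5)/130 = 94 + (1/130)*(-30) = 94 - 3/13 = 1219/13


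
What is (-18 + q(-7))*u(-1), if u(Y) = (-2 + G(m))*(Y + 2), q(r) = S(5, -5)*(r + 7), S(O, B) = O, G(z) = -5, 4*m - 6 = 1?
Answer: 126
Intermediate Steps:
m = 7/4 (m = 3/2 + (¼)*1 = 3/2 + ¼ = 7/4 ≈ 1.7500)
q(r) = 35 + 5*r (q(r) = 5*(r + 7) = 5*(7 + r) = 35 + 5*r)
u(Y) = -14 - 7*Y (u(Y) = (-2 - 5)*(Y + 2) = -7*(2 + Y) = -14 - 7*Y)
(-18 + q(-7))*u(-1) = (-18 + (35 + 5*(-7)))*(-14 - 7*(-1)) = (-18 + (35 - 35))*(-14 + 7) = (-18 + 0)*(-7) = -18*(-7) = 126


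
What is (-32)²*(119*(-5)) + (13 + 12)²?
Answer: -608655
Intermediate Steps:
(-32)²*(119*(-5)) + (13 + 12)² = 1024*(-595) + 25² = -609280 + 625 = -608655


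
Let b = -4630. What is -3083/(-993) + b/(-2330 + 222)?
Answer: 5548277/1046622 ≈ 5.3011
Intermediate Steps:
-3083/(-993) + b/(-2330 + 222) = -3083/(-993) - 4630/(-2330 + 222) = -3083*(-1/993) - 4630/(-2108) = 3083/993 - 4630*(-1/2108) = 3083/993 + 2315/1054 = 5548277/1046622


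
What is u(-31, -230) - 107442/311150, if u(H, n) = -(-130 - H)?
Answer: 120852/1225 ≈ 98.655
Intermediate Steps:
u(H, n) = 130 + H
u(-31, -230) - 107442/311150 = (130 - 31) - 107442/311150 = 99 - 107442/311150 = 99 - 1*423/1225 = 99 - 423/1225 = 120852/1225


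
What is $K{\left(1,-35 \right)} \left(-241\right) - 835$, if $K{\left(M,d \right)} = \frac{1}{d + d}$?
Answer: $- \frac{58209}{70} \approx -831.56$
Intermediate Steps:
$K{\left(M,d \right)} = \frac{1}{2 d}$
$K{\left(1,-35 \right)} \left(-241\right) - 835 = \frac{1}{2 \left(-35\right)} \left(-241\right) - 835 = \frac{1}{2} \left(- \frac{1}{35}\right) \left(-241\right) - 835 = \left(- \frac{1}{70}\right) \left(-241\right) - 835 = \frac{241}{70} - 835 = - \frac{58209}{70}$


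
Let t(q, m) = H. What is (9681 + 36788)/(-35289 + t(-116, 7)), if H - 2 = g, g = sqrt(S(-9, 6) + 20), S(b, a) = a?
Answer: -1639751603/1245172343 - 46469*sqrt(26)/1245172343 ≈ -1.3171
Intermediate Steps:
g = sqrt(26) (g = sqrt(6 + 20) = sqrt(26) ≈ 5.0990)
H = 2 + sqrt(26) ≈ 7.0990
t(q, m) = 2 + sqrt(26)
(9681 + 36788)/(-35289 + t(-116, 7)) = (9681 + 36788)/(-35289 + (2 + sqrt(26))) = 46469/(-35287 + sqrt(26))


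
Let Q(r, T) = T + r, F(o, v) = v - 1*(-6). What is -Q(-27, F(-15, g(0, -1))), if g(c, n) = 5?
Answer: 16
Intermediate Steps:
F(o, v) = 6 + v (F(o, v) = v + 6 = 6 + v)
-Q(-27, F(-15, g(0, -1))) = -((6 + 5) - 27) = -(11 - 27) = -1*(-16) = 16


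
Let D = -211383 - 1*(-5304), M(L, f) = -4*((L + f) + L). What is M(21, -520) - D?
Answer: 207991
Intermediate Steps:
M(L, f) = -8*L - 4*f (M(L, f) = -4*(f + 2*L) = -8*L - 4*f)
D = -206079 (D = -211383 + 5304 = -206079)
M(21, -520) - D = (-8*21 - 4*(-520)) - 1*(-206079) = (-168 + 2080) + 206079 = 1912 + 206079 = 207991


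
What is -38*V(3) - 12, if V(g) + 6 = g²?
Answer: -126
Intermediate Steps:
V(g) = -6 + g²
-38*V(3) - 12 = -38*(-6 + 3²) - 12 = -38*(-6 + 9) - 12 = -38*3 - 12 = -114 - 12 = -126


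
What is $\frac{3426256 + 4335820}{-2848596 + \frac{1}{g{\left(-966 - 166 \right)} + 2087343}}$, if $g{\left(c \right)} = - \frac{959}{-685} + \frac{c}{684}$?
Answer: $- \frac{13852806636345572}{5083826745971157} \approx -2.7249$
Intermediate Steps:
$g{\left(c \right)} = \frac{7}{5} + \frac{c}{684}$ ($g{\left(c \right)} = \left(-959\right) \left(- \frac{1}{685}\right) + c \frac{1}{684} = \frac{7}{5} + \frac{c}{684}$)
$\frac{3426256 + 4335820}{-2848596 + \frac{1}{g{\left(-966 - 166 \right)} + 2087343}} = \frac{3426256 + 4335820}{-2848596 + \frac{1}{\left(\frac{7}{5} + \frac{-966 - 166}{684}\right) + 2087343}} = \frac{7762076}{-2848596 + \frac{1}{\left(\frac{7}{5} + \frac{1}{684} \left(-1132\right)\right) + 2087343}} = \frac{7762076}{-2848596 + \frac{1}{\left(\frac{7}{5} - \frac{283}{171}\right) + 2087343}} = \frac{7762076}{-2848596 + \frac{1}{- \frac{218}{855} + 2087343}} = \frac{7762076}{-2848596 + \frac{1}{\frac{1784678047}{855}}} = \frac{7762076}{-2848596 + \frac{855}{1784678047}} = \frac{7762076}{- \frac{5083826745971157}{1784678047}} = 7762076 \left(- \frac{1784678047}{5083826745971157}\right) = - \frac{13852806636345572}{5083826745971157}$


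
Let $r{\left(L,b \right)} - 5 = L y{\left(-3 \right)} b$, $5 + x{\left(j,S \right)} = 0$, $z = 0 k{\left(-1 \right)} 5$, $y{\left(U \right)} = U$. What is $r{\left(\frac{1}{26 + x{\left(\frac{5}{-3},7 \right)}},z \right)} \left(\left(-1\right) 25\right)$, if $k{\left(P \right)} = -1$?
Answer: $-125$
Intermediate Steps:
$z = 0$ ($z = 0 \left(-1\right) 5 = 0 \cdot 5 = 0$)
$x{\left(j,S \right)} = -5$ ($x{\left(j,S \right)} = -5 + 0 = -5$)
$r{\left(L,b \right)} = 5 - 3 L b$ ($r{\left(L,b \right)} = 5 + L \left(-3\right) b = 5 + - 3 L b = 5 - 3 L b$)
$r{\left(\frac{1}{26 + x{\left(\frac{5}{-3},7 \right)}},z \right)} \left(\left(-1\right) 25\right) = \left(5 - 3 \frac{1}{26 - 5} \cdot 0\right) \left(\left(-1\right) 25\right) = \left(5 - 3 \cdot \frac{1}{21} \cdot 0\right) \left(-25\right) = \left(5 - \frac{1}{7} \cdot 0\right) \left(-25\right) = \left(5 + 0\right) \left(-25\right) = 5 \left(-25\right) = -125$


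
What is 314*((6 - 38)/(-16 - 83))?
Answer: 10048/99 ≈ 101.49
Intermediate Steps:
314*((6 - 38)/(-16 - 83)) = 314*(-32/(-99)) = 314*(-32*(-1/99)) = 314*(32/99) = 10048/99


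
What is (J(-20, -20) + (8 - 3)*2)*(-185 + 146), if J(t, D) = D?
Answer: 390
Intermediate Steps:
(J(-20, -20) + (8 - 3)*2)*(-185 + 146) = (-20 + (8 - 3)*2)*(-185 + 146) = (-20 + 5*2)*(-39) = (-20 + 10)*(-39) = -10*(-39) = 390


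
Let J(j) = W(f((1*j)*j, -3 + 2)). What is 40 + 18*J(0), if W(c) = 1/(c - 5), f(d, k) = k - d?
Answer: 37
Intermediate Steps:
W(c) = 1/(-5 + c)
J(j) = 1/(-6 - j²) (J(j) = 1/(-5 + ((-3 + 2) - 1*j*j)) = 1/(-5 + (-1 - j*j)) = 1/(-5 + (-1 - j²)) = 1/(-6 - j²))
40 + 18*J(0) = 40 + 18*(-1/(6 + 0²)) = 40 + 18*(-1/(6 + 0)) = 40 + 18*(-1/6) = 40 + 18*(-1*⅙) = 40 + 18*(-⅙) = 40 - 3 = 37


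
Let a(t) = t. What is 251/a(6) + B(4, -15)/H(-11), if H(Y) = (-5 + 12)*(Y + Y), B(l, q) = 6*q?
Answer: 19597/462 ≈ 42.418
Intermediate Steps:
H(Y) = 14*Y (H(Y) = 7*(2*Y) = 14*Y)
251/a(6) + B(4, -15)/H(-11) = 251/6 + (6*(-15))/((14*(-11))) = 251*(⅙) - 90/(-154) = 251/6 - 90*(-1/154) = 251/6 + 45/77 = 19597/462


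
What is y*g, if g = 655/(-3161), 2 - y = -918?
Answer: -602600/3161 ≈ -190.64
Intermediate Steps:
y = 920 (y = 2 - 1*(-918) = 2 + 918 = 920)
g = -655/3161 (g = 655*(-1/3161) = -655/3161 ≈ -0.20721)
y*g = 920*(-655/3161) = -602600/3161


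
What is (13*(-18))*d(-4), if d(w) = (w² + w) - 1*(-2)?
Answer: -3276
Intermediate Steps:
d(w) = 2 + w + w² (d(w) = (w + w²) + 2 = 2 + w + w²)
(13*(-18))*d(-4) = (13*(-18))*(2 - 4 + (-4)²) = -234*(2 - 4 + 16) = -234*14 = -3276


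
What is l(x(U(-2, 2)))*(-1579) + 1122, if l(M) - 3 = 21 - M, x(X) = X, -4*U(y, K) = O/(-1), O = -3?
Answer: -151833/4 ≈ -37958.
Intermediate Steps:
U(y, K) = -3/4 (U(y, K) = -(-3)/(4*(-1)) = -(-3)*(-1)/4 = -1/4*3 = -3/4)
l(M) = 24 - M (l(M) = 3 + (21 - M) = 24 - M)
l(x(U(-2, 2)))*(-1579) + 1122 = (24 - 1*(-3/4))*(-1579) + 1122 = (24 + 3/4)*(-1579) + 1122 = (99/4)*(-1579) + 1122 = -156321/4 + 1122 = -151833/4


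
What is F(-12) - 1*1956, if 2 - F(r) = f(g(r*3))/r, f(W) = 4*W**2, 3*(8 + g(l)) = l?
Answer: -5462/3 ≈ -1820.7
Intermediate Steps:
g(l) = -8 + l/3
F(r) = 2 - 4*(-8 + r)**2/r (F(r) = 2 - 4*(-8 + (r*3)/3)**2/r = 2 - 4*(-8 + (3*r)/3)**2/r = 2 - 4*(-8 + r)**2/r)
F(-12) - 1*1956 = (2 - 4*(-8 - 12)**2/(-12)) - 1*1956 = (2 - 4*(-1/12)*(-20)**2) - 1956 = (2 - 4*(-1/12)*400) - 1956 = (2 + 400/3) - 1956 = 406/3 - 1956 = -5462/3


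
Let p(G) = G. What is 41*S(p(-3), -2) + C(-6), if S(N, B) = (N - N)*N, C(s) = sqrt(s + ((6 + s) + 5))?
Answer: I ≈ 1.0*I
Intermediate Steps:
C(s) = sqrt(11 + 2*s) (C(s) = sqrt(s + (11 + s)) = sqrt(11 + 2*s))
S(N, B) = 0 (S(N, B) = 0*N = 0)
41*S(p(-3), -2) + C(-6) = 41*0 + sqrt(11 + 2*(-6)) = 0 + sqrt(11 - 12) = 0 + sqrt(-1) = 0 + I = I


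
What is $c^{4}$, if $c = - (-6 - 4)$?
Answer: $10000$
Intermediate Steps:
$c = 10$ ($c = \left(-1\right) \left(-10\right) = 10$)
$c^{4} = 10^{4} = 10000$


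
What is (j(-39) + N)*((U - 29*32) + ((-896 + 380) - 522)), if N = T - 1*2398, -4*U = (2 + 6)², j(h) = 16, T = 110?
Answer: 4503104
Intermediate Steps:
U = -16 (U = -(2 + 6)²/4 = -¼*8² = -¼*64 = -16)
N = -2288 (N = 110 - 1*2398 = 110 - 2398 = -2288)
(j(-39) + N)*((U - 29*32) + ((-896 + 380) - 522)) = (16 - 2288)*((-16 - 29*32) + ((-896 + 380) - 522)) = -2272*((-16 - 928) + (-516 - 522)) = -2272*(-944 - 1038) = -2272*(-1982) = 4503104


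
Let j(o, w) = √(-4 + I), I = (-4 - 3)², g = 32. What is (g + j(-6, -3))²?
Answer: 1069 + 192*√5 ≈ 1498.3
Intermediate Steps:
I = 49 (I = (-7)² = 49)
j(o, w) = 3*√5 (j(o, w) = √(-4 + 49) = √45 = 3*√5)
(g + j(-6, -3))² = (32 + 3*√5)²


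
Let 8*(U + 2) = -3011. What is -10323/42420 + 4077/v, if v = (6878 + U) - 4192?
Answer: 397665939/261038540 ≈ 1.5234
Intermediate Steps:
U = -3027/8 (U = -2 + (⅛)*(-3011) = -2 - 3011/8 = -3027/8 ≈ -378.38)
v = 18461/8 (v = (6878 - 3027/8) - 4192 = 51997/8 - 4192 = 18461/8 ≈ 2307.6)
-10323/42420 + 4077/v = -10323/42420 + 4077/(18461/8) = -10323*1/42420 + 4077*(8/18461) = -3441/14140 + 32616/18461 = 397665939/261038540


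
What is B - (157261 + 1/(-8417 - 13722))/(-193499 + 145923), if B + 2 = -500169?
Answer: -263409581072333/526642532 ≈ -5.0017e+5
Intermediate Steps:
B = -500171 (B = -2 - 500169 = -500171)
B - (157261 + 1/(-8417 - 13722))/(-193499 + 145923) = -500171 - (157261 + 1/(-8417 - 13722))/(-193499 + 145923) = -500171 - (157261 + 1/(-22139))/(-47576) = -500171 - (157261 - 1/22139)*(-1)/47576 = -500171 - 3481601278*(-1)/(22139*47576) = -500171 - 1*(-1740800639/526642532) = -500171 + 1740800639/526642532 = -263409581072333/526642532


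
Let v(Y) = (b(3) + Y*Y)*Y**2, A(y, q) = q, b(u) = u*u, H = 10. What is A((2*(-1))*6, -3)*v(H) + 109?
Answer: -32591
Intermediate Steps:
b(u) = u**2
v(Y) = Y**2*(9 + Y**2) (v(Y) = (3**2 + Y*Y)*Y**2 = (9 + Y**2)*Y**2 = Y**2*(9 + Y**2))
A((2*(-1))*6, -3)*v(H) + 109 = -3*10**2*(9 + 10**2) + 109 = -300*(9 + 100) + 109 = -300*109 + 109 = -3*10900 + 109 = -32700 + 109 = -32591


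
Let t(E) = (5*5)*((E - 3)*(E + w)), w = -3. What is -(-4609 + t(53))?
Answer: -57891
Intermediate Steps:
t(E) = 25*(-3 + E)**2 (t(E) = (5*5)*((E - 3)*(E - 3)) = 25*((-3 + E)*(-3 + E)) = 25*(-3 + E)**2)
-(-4609 + t(53)) = -(-4609 + (225 - 150*53 + 25*53**2)) = -(-4609 + (225 - 7950 + 25*2809)) = -(-4609 + (225 - 7950 + 70225)) = -(-4609 + 62500) = -1*57891 = -57891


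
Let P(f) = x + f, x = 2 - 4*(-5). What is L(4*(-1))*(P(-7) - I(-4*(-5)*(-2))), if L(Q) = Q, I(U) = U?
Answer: -220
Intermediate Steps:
x = 22 (x = 2 + 20 = 22)
P(f) = 22 + f
L(4*(-1))*(P(-7) - I(-4*(-5)*(-2))) = (4*(-1))*((22 - 7) - (-4*(-5))*(-2)) = -4*(15 - 20*(-2)) = -4*(15 - 1*(-40)) = -4*(15 + 40) = -4*55 = -220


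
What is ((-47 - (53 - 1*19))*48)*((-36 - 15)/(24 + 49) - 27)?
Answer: 7861536/73 ≈ 1.0769e+5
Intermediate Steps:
((-47 - (53 - 1*19))*48)*((-36 - 15)/(24 + 49) - 27) = ((-47 - (53 - 19))*48)*(-51/73 - 27) = ((-47 - 1*34)*48)*(-51*1/73 - 27) = ((-47 - 34)*48)*(-51/73 - 27) = -81*48*(-2022/73) = -3888*(-2022/73) = 7861536/73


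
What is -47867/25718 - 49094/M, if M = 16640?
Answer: -514776593/106986880 ≈ -4.8116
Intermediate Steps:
-47867/25718 - 49094/M = -47867/25718 - 49094/16640 = -47867*1/25718 - 49094*1/16640 = -47867/25718 - 24547/8320 = -514776593/106986880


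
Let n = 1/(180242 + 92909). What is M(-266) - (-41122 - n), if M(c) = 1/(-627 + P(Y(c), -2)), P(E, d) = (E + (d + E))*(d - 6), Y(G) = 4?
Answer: 7581947637374/184376925 ≈ 41122.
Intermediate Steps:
n = 1/273151 ≈ 3.6610e-6
P(E, d) = (-6 + d)*(d + 2*E) (P(E, d) = (E + (E + d))*(-6 + d) = (d + 2*E)*(-6 + d) = (-6 + d)*(d + 2*E))
M(c) = -1/675 (M(c) = 1/(-627 + ((-2)² - 12*4 - 6*(-2) + 2*4*(-2))) = 1/(-627 + (4 - 48 + 12 - 16)) = 1/(-627 - 48) = 1/(-675) = -1/675)
M(-266) - (-41122 - n) = -1/675 - (-41122 - 1*1/273151) = -1/675 - (-41122 - 1/273151) = -1/675 - 1*(-11232515423/273151) = -1/675 + 11232515423/273151 = 7581947637374/184376925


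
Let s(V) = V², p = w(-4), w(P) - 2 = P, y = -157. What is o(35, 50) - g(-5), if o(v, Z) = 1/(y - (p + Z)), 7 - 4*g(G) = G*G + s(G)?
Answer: 8811/820 ≈ 10.745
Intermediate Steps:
w(P) = 2 + P
p = -2 (p = 2 - 4 = -2)
g(G) = 7/4 - G²/2 (g(G) = 7/4 - (G*G + G²)/4 = 7/4 - (G² + G²)/4 = 7/4 - G²/2)
o(v, Z) = 1/(-155 - Z) (o(v, Z) = 1/(-157 - (-2 + Z)) = 1/(-157 + (2 - Z)) = 1/(-155 - Z))
o(35, 50) - g(-5) = -1/(155 + 50) - (7/4 - ½*(-5)²) = -1/205 - (7/4 - ½*25) = -1*1/205 - (7/4 - 25/2) = -1/205 - 1*(-43/4) = -1/205 + 43/4 = 8811/820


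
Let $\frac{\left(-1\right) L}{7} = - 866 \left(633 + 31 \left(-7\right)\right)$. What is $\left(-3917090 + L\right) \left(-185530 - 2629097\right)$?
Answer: $3927243423846$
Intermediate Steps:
$L = 2521792$ ($L = - 7 \left(- 866 \left(633 + 31 \left(-7\right)\right)\right) = - 7 \left(- 866 \left(633 - 217\right)\right) = - 7 \left(\left(-866\right) 416\right) = \left(-7\right) \left(-360256\right) = 2521792$)
$\left(-3917090 + L\right) \left(-185530 - 2629097\right) = \left(-3917090 + 2521792\right) \left(-185530 - 2629097\right) = \left(-1395298\right) \left(-2814627\right) = 3927243423846$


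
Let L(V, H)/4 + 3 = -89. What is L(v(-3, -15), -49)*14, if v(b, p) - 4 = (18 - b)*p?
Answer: -5152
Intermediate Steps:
v(b, p) = 4 + p*(18 - b) (v(b, p) = 4 + (18 - b)*p = 4 + p*(18 - b))
L(V, H) = -368 (L(V, H) = -12 + 4*(-89) = -12 - 356 = -368)
L(v(-3, -15), -49)*14 = -368*14 = -5152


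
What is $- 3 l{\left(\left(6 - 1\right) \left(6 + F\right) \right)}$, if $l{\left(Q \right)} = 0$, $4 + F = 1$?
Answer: $0$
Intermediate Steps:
$F = -3$ ($F = -4 + 1 = -3$)
$- 3 l{\left(\left(6 - 1\right) \left(6 + F\right) \right)} = \left(-3\right) 0 = 0$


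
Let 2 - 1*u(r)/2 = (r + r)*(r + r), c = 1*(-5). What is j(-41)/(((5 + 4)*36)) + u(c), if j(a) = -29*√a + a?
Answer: -63545/324 - 29*I*√41/324 ≈ -196.13 - 0.57312*I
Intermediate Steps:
j(a) = a - 29*√a
c = -5
u(r) = 4 - 8*r² (u(r) = 4 - 2*(r + r)*(r + r) = 4 - 2*2*r*2*r = 4 - 8*r²)
j(-41)/(((5 + 4)*36)) + u(c) = (-41 - 29*I*√41)/(((5 + 4)*36)) + (4 - 8*(-5)²) = (-41 - 29*I*√41)/((9*36)) + (4 - 8*25) = (-41 - 29*I*√41)/324 + (4 - 200) = (-41 - 29*I*√41)*(1/324) - 196 = (-41/324 - 29*I*√41/324) - 196 = -63545/324 - 29*I*√41/324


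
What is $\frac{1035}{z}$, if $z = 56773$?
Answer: $\frac{1035}{56773} \approx 0.01823$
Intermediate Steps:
$\frac{1035}{z} = \frac{1035}{56773}$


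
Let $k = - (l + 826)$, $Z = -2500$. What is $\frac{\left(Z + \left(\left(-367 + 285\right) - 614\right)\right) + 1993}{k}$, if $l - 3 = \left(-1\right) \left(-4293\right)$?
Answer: $\frac{1203}{5122} \approx 0.23487$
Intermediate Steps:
$l = 4296$ ($l = 3 - -4293 = 3 + 4293 = 4296$)
$k = -5122$ ($k = - (4296 + 826) = \left(-1\right) 5122 = -5122$)
$\frac{\left(Z + \left(\left(-367 + 285\right) - 614\right)\right) + 1993}{k} = \frac{\left(-2500 + \left(\left(-367 + 285\right) - 614\right)\right) + 1993}{-5122} = \left(\left(-2500 - 696\right) + 1993\right) \left(- \frac{1}{5122}\right) = \left(-3196 + 1993\right) \left(- \frac{1}{5122}\right) = \left(-1203\right) \left(- \frac{1}{5122}\right) = \frac{1203}{5122}$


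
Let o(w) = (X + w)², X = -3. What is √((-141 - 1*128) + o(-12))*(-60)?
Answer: -120*I*√11 ≈ -398.0*I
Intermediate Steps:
o(w) = (-3 + w)²
√((-141 - 1*128) + o(-12))*(-60) = √((-141 - 1*128) + (-3 - 12)²)*(-60) = √((-141 - 128) + (-15)²)*(-60) = √(-269 + 225)*(-60) = √(-44)*(-60) = (2*I*√11)*(-60) = -120*I*√11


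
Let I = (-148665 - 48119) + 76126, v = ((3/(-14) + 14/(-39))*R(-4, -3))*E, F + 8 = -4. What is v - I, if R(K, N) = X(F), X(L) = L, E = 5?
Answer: 10983008/91 ≈ 1.2069e+5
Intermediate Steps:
F = -12 (F = -8 - 4 = -12)
R(K, N) = -12
v = 3130/91 (v = ((3/(-14) + 14/(-39))*(-12))*5 = ((3*(-1/14) + 14*(-1/39))*(-12))*5 = ((-3/14 - 14/39)*(-12))*5 = -313/546*(-12)*5 = (626/91)*5 = 3130/91 ≈ 34.396)
I = -120658 (I = -196784 + 76126 = -120658)
v - I = 3130/91 - 1*(-120658) = 3130/91 + 120658 = 10983008/91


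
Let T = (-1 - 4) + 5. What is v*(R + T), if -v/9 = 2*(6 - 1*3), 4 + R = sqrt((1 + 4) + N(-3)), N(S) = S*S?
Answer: 216 - 54*sqrt(14) ≈ 13.951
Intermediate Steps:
N(S) = S**2
R = -4 + sqrt(14) (R = -4 + sqrt((1 + 4) + (-3)**2) = -4 + sqrt(5 + 9) = -4 + sqrt(14) ≈ -0.25834)
v = -54 (v = -18*(6 - 1*3) = -18*(6 - 3) = -18*3 = -9*6 = -54)
T = 0 (T = -5 + 5 = 0)
v*(R + T) = -54*((-4 + sqrt(14)) + 0) = -54*(-4 + sqrt(14)) = 216 - 54*sqrt(14)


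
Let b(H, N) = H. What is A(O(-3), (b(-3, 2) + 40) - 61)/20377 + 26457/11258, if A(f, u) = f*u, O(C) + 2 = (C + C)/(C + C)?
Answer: 539384481/229404266 ≈ 2.3512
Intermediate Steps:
O(C) = -1 (O(C) = -2 + (C + C)/(C + C) = -2 + (2*C)/((2*C)) = -2 + (2*C)*(1/(2*C)) = -2 + 1 = -1)
A(O(-3), (b(-3, 2) + 40) - 61)/20377 + 26457/11258 = -((-3 + 40) - 61)/20377 + 26457/11258 = -(37 - 61)*(1/20377) + 26457*(1/11258) = -1*(-24)*(1/20377) + 26457/11258 = 24*(1/20377) + 26457/11258 = 24/20377 + 26457/11258 = 539384481/229404266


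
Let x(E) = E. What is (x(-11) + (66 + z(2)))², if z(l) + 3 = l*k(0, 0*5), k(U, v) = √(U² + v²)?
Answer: 2704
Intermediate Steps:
z(l) = -3 (z(l) = -3 + l*√(0² + (0*5)²) = -3 + l*√(0 + 0²) = -3 + l*√(0 + 0) = -3 + l*√0 = -3 + l*0 = -3 + 0 = -3)
(x(-11) + (66 + z(2)))² = (-11 + (66 - 3))² = (-11 + 63)² = 52² = 2704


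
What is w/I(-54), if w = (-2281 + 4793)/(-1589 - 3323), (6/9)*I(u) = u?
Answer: 157/24867 ≈ 0.0063136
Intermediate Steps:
I(u) = 3*u/2
w = -157/307 (w = 2512/(-4912) = 2512*(-1/4912) = -157/307 ≈ -0.51140)
w/I(-54) = -157/(307*((3/2)*(-54))) = -157/307/(-81) = -157/307*(-1/81) = 157/24867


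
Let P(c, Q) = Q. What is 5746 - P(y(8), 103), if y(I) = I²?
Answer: 5643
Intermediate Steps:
5746 - P(y(8), 103) = 5746 - 1*103 = 5746 - 103 = 5643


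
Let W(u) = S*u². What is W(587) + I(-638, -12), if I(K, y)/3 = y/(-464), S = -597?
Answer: -23862092379/116 ≈ -2.0571e+8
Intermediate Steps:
I(K, y) = -3*y/464 (I(K, y) = 3*(y/(-464)) = 3*(y*(-1/464)) = 3*(-y/464) = -3*y/464)
W(u) = -597*u²
W(587) + I(-638, -12) = -597*587² - 3/464*(-12) = -597*344569 + 9/116 = -205707693 + 9/116 = -23862092379/116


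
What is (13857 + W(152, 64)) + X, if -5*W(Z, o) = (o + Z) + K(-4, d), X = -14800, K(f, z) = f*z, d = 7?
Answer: -4903/5 ≈ -980.60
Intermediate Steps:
W(Z, o) = 28/5 - Z/5 - o/5 (W(Z, o) = -((o + Z) - 4*7)/5 = -((Z + o) - 28)/5 = -(-28 + Z + o)/5 = 28/5 - Z/5 - o/5)
(13857 + W(152, 64)) + X = (13857 + (28/5 - ⅕*152 - ⅕*64)) - 14800 = (13857 + (28/5 - 152/5 - 64/5)) - 14800 = (13857 - 188/5) - 14800 = 69097/5 - 14800 = -4903/5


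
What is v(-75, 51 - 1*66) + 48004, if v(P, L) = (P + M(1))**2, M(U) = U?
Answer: 53480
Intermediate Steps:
v(P, L) = (1 + P)**2 (v(P, L) = (P + 1)**2 = (1 + P)**2)
v(-75, 51 - 1*66) + 48004 = (1 - 75)**2 + 48004 = (-74)**2 + 48004 = 5476 + 48004 = 53480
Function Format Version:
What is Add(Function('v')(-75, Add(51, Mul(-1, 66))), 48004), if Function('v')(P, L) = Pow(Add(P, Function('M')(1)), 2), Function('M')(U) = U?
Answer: 53480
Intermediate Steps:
Function('v')(P, L) = Pow(Add(1, P), 2) (Function('v')(P, L) = Pow(Add(P, 1), 2) = Pow(Add(1, P), 2))
Add(Function('v')(-75, Add(51, Mul(-1, 66))), 48004) = Add(Pow(Add(1, -75), 2), 48004) = Add(Pow(-74, 2), 48004) = Add(5476, 48004) = 53480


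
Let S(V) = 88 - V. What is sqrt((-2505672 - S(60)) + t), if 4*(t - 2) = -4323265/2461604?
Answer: I*sqrt(15183265290834149833)/2461604 ≈ 1582.9*I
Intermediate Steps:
t = 15369567/9846416 (t = 2 + (-4323265/2461604)/4 = 2 + (-4323265*1/2461604)/4 = 2 + (1/4)*(-4323265/2461604) = 2 - 4323265/9846416 = 15369567/9846416 ≈ 1.5609)
sqrt((-2505672 - S(60)) + t) = sqrt((-2505672 - (88 - 1*60)) + 15369567/9846416) = sqrt((-2505672 - (88 - 60)) + 15369567/9846416) = sqrt((-2505672 - 1*28) + 15369567/9846416) = sqrt((-2505672 - 28) + 15369567/9846416) = sqrt(-2505700 + 15369567/9846416) = sqrt(-24672149201633/9846416) = I*sqrt(15183265290834149833)/2461604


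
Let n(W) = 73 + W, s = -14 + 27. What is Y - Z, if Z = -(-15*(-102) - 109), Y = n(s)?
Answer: 1507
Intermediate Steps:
s = 13
Y = 86 (Y = 73 + 13 = 86)
Z = -1421 (Z = -(1530 - 109) = -1*1421 = -1421)
Y - Z = 86 - 1*(-1421) = 86 + 1421 = 1507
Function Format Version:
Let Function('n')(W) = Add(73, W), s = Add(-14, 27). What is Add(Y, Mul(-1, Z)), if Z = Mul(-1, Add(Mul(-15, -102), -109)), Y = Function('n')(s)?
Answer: 1507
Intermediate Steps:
s = 13
Y = 86 (Y = Add(73, 13) = 86)
Z = -1421 (Z = Mul(-1, Add(1530, -109)) = Mul(-1, 1421) = -1421)
Add(Y, Mul(-1, Z)) = Add(86, Mul(-1, -1421)) = Add(86, 1421) = 1507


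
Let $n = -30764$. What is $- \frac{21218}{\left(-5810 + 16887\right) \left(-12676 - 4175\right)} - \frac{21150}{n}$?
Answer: $\frac{1974240298301}{2871181462314} \approx 0.68761$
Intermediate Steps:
$- \frac{21218}{\left(-5810 + 16887\right) \left(-12676 - 4175\right)} - \frac{21150}{n} = - \frac{21218}{\left(-5810 + 16887\right) \left(-12676 - 4175\right)} - \frac{21150}{-30764} = - \frac{21218}{11077 \left(-16851\right)} - - \frac{10575}{15382} = - \frac{21218}{-186658527} + \frac{10575}{15382} = \left(-21218\right) \left(- \frac{1}{186658527}\right) + \frac{10575}{15382} = \frac{21218}{186658527} + \frac{10575}{15382} = \frac{1974240298301}{2871181462314}$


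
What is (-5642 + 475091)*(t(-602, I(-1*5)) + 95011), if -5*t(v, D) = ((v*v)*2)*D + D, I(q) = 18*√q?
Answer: 44602818939 - 6124695484338*I*√5/5 ≈ 4.4603e+10 - 2.739e+12*I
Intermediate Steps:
t(v, D) = -D/5 - 2*D*v²/5 (t(v, D) = -(((v*v)*2)*D + D)/5 = -((v²*2)*D + D)/5 = -((2*v²)*D + D)/5 = -(2*D*v² + D)/5 = -(D + 2*D*v²)/5 = -D/5 - 2*D*v²/5)
(-5642 + 475091)*(t(-602, I(-1*5)) + 95011) = (-5642 + 475091)*(-18*√(-1*5)*(1 + 2*(-602)²)/5 + 95011) = 469449*(-18*√(-5)*(1 + 2*362404)/5 + 95011) = 469449*(-18*(I*√5)*(1 + 724808)/5 + 95011) = 469449*(-⅕*18*I*√5*724809 + 95011) = 469449*(-13046562*I*√5/5 + 95011) = 469449*(95011 - 13046562*I*√5/5) = 44602818939 - 6124695484338*I*√5/5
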